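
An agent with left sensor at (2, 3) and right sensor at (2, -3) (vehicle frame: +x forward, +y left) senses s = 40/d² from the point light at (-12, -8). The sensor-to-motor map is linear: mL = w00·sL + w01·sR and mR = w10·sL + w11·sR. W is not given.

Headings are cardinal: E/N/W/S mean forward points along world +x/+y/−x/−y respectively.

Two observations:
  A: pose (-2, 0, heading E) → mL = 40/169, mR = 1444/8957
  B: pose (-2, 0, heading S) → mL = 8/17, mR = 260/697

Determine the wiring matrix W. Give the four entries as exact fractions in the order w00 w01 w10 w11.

0 1 -1/2 1

obs A: pose=(-2,0,E) → sL=8/53, sR=40/169, mL=40/169, mR=1444/8957
obs B: pose=(-2,0,S) → sL=8/41, sR=8/17, mL=8/17, mR=260/697
sensor matrix S = [[8/53, 40/169], [8/41, 8/17]]; det S = 155136/6243029
solve [mL_A; mL_B] = S·[w00; w01] and [mR_A; mR_B] = S·[w10; w11]:
  w00 = 0, w01 = 1, w10 = -1/2, w11 = 1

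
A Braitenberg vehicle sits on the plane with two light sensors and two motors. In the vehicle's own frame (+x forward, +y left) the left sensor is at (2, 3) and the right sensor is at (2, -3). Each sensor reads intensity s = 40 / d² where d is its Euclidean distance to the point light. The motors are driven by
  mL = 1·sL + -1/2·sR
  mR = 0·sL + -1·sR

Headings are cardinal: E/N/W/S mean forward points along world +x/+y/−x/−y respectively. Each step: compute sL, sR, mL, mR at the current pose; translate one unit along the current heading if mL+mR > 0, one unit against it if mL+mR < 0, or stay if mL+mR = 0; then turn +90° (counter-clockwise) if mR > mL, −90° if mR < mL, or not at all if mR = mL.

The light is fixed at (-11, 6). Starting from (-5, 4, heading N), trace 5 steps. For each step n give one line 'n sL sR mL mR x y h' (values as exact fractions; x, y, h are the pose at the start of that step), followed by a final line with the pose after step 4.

0 40/9 40/81 340/81 -40/81 -5 4 N
1 10/17 1/2 23/68 -1/2 -5 5 E
2 40/73 40/13 -940/949 -40/13 -6 5 S
3 20/9 20/9 10/9 -20/9 -6 6 W
4 40/13 8/17 628/221 -8/17 -5 6 N
final -5 7 E

n=0: pose=(-5,4,N); sL=40/9, sR=40/81; mL=340/81, mR=-40/81; mL+mR=100/27 → advance +1; mR−mL=-380/81 → turn -1·90°
n=1: pose=(-5,5,E); sL=10/17, sR=1/2; mL=23/68, mR=-1/2; mL+mR=-11/68 → advance -1; mR−mL=-57/68 → turn -1·90°
n=2: pose=(-6,5,S); sL=40/73, sR=40/13; mL=-940/949, mR=-40/13; mL+mR=-3860/949 → advance -1; mR−mL=-1980/949 → turn -1·90°
n=3: pose=(-6,6,W); sL=20/9, sR=20/9; mL=10/9, mR=-20/9; mL+mR=-10/9 → advance -1; mR−mL=-10/3 → turn -1·90°
n=4: pose=(-5,6,N); sL=40/13, sR=8/17; mL=628/221, mR=-8/17; mL+mR=524/221 → advance +1; mR−mL=-732/221 → turn -1·90°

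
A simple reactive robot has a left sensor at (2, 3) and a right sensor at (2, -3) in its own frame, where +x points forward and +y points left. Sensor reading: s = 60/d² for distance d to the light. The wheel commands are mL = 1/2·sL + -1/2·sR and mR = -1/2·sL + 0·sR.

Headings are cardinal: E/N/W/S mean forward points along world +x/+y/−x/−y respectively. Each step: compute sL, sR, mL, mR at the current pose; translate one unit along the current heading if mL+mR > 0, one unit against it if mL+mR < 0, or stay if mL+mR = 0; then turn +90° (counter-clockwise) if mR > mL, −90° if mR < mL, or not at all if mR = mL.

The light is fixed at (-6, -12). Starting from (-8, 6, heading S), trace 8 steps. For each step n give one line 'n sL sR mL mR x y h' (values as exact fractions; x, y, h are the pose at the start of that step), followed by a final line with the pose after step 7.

0 60/257 60/281 720/72217 -30/257 -8 6 S
1 15/68 3/25 171/3400 -15/136 -8 7 W
2 60/457 12/89 -72/40673 -30/457 -7 7 N
3 30/221 30/113 -1620/24973 -15/221 -7 6 E
4 60/257 60/281 720/72217 -30/257 -8 6 S
5 15/68 3/25 171/3400 -15/136 -8 7 W
6 60/457 12/89 -72/40673 -30/457 -7 7 N
7 30/221 30/113 -1620/24973 -15/221 -7 6 E
final -8 6 S

n=0: pose=(-8,6,S); sL=60/257, sR=60/281; mL=720/72217, mR=-30/257; mL+mR=-30/281 → advance -1; mR−mL=-9150/72217 → turn -1·90°
n=1: pose=(-8,7,W); sL=15/68, sR=3/25; mL=171/3400, mR=-15/136; mL+mR=-3/50 → advance -1; mR−mL=-273/1700 → turn -1·90°
n=2: pose=(-7,7,N); sL=60/457, sR=12/89; mL=-72/40673, mR=-30/457; mL+mR=-6/89 → advance -1; mR−mL=-2598/40673 → turn -1·90°
n=3: pose=(-7,6,E); sL=30/221, sR=30/113; mL=-1620/24973, mR=-15/221; mL+mR=-15/113 → advance -1; mR−mL=-75/24973 → turn -1·90°
n=4: pose=(-8,6,S); sL=60/257, sR=60/281; mL=720/72217, mR=-30/257; mL+mR=-30/281 → advance -1; mR−mL=-9150/72217 → turn -1·90°
n=5: pose=(-8,7,W); sL=15/68, sR=3/25; mL=171/3400, mR=-15/136; mL+mR=-3/50 → advance -1; mR−mL=-273/1700 → turn -1·90°
n=6: pose=(-7,7,N); sL=60/457, sR=12/89; mL=-72/40673, mR=-30/457; mL+mR=-6/89 → advance -1; mR−mL=-2598/40673 → turn -1·90°
n=7: pose=(-7,6,E); sL=30/221, sR=30/113; mL=-1620/24973, mR=-15/221; mL+mR=-15/113 → advance -1; mR−mL=-75/24973 → turn -1·90°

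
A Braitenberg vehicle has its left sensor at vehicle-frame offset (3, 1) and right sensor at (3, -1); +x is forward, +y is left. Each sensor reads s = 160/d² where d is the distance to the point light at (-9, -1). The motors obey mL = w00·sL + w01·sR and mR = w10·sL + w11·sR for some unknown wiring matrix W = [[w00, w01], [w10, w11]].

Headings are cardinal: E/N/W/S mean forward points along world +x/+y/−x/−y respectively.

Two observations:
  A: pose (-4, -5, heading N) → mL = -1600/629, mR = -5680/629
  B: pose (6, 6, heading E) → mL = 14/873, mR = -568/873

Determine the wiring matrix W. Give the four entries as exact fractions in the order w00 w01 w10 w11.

-1/2 1/2 -1/2 -1

obs A: pose=(-4,-5,N) → sL=160/17, sR=160/37, mL=-1600/629, mR=-5680/629
obs B: pose=(6,6,E) → sL=40/97, sR=4/9, mL=14/873, mR=-568/873
sensor matrix S = [[160/17, 160/37], [40/97, 4/9]]; det S = 1317760/549117
solve [mL_A; mL_B] = S·[w00; w01] and [mR_A; mR_B] = S·[w10; w11]:
  w00 = -1/2, w01 = 1/2, w10 = -1/2, w11 = -1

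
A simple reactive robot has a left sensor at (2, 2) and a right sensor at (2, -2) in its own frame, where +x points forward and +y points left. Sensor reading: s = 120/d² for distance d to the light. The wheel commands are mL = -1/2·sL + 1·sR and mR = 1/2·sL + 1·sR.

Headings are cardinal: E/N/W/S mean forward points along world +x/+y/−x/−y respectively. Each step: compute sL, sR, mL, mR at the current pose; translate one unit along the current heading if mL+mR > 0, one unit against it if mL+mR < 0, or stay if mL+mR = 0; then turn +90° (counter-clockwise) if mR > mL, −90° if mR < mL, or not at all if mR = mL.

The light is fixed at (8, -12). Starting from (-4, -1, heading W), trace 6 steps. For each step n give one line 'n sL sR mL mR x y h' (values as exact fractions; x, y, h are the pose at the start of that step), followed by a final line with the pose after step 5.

n=0: pose=(-4,-1,W); sL=120/277, sR=24/73; mL=2268/20221, mR=11028/20221; mL+mR=48/73 → advance +1; mR−mL=120/277 → turn +1·90°
n=1: pose=(-5,-1,S); sL=60/101, sR=20/51; mL=490/5151, mR=3550/5151; mL+mR=40/51 → advance +1; mR−mL=60/101 → turn +1·90°
n=2: pose=(-5,-2,E); sL=24/53, sR=24/37; mL=828/1961, mR=1716/1961; mL+mR=48/37 → advance +1; mR−mL=24/53 → turn +1·90°
n=3: pose=(-4,-2,N); sL=6/17, sR=30/61; mL=327/1037, mR=693/1037; mL+mR=60/61 → advance +1; mR−mL=6/17 → turn +1·90°
n=4: pose=(-4,-1,W); sL=120/277, sR=24/73; mL=2268/20221, mR=11028/20221; mL+mR=48/73 → advance +1; mR−mL=120/277 → turn +1·90°
n=5: pose=(-5,-1,S); sL=60/101, sR=20/51; mL=490/5151, mR=3550/5151; mL+mR=40/51 → advance +1; mR−mL=60/101 → turn +1·90°

0 120/277 24/73 2268/20221 11028/20221 -4 -1 W
1 60/101 20/51 490/5151 3550/5151 -5 -1 S
2 24/53 24/37 828/1961 1716/1961 -5 -2 E
3 6/17 30/61 327/1037 693/1037 -4 -2 N
4 120/277 24/73 2268/20221 11028/20221 -4 -1 W
5 60/101 20/51 490/5151 3550/5151 -5 -1 S
final -5 -2 E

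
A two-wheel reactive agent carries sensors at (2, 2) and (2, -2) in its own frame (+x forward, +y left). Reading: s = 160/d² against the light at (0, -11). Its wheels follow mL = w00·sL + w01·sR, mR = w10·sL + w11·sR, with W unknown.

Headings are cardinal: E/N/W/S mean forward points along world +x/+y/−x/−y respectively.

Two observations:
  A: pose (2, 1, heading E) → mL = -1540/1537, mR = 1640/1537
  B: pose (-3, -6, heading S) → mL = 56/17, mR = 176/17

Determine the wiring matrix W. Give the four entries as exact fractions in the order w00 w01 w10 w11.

1/2 -1 1/2 1/2

obs A: pose=(2,1,E) → sL=40/53, sR=40/29, mL=-1540/1537, mR=1640/1537
obs B: pose=(-3,-6,S) → sL=16, sR=80/17, mL=56/17, mR=176/17
sensor matrix S = [[40/53, 40/29], [16, 80/17]]; det S = -483840/26129
solve [mL_A; mL_B] = S·[w00; w01] and [mR_A; mR_B] = S·[w10; w11]:
  w00 = 1/2, w01 = -1, w10 = 1/2, w11 = 1/2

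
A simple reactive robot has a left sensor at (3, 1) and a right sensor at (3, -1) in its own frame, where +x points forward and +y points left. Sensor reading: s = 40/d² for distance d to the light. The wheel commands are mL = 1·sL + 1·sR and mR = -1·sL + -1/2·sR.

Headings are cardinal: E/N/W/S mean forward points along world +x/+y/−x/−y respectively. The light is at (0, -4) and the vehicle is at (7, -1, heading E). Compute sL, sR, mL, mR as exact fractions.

10/29 5/13 275/377 -405/754

left sensor world pos  = (10, 0); dL² = 116
right sensor world pos = (10, -2); dR² = 104
sL = 40/116 = 10/29
sR = 40/104 = 5/13
mL = 1·sL + 1·sR = 275/377
mR = -1·sL + -1/2·sR = -405/754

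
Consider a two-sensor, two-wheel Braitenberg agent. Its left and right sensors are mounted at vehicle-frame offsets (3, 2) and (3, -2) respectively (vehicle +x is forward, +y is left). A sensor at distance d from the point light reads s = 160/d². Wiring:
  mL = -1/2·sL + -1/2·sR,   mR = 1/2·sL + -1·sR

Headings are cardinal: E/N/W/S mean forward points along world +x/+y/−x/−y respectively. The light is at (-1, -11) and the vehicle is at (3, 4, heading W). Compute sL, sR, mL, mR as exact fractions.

left sensor world pos  = (0, 2); dL² = 170
right sensor world pos = (0, 6); dR² = 290
sL = 160/170 = 16/17
sR = 160/290 = 16/29
mL = -1/2·sL + -1/2·sR = -368/493
mR = 1/2·sL + -1·sR = -40/493

16/17 16/29 -368/493 -40/493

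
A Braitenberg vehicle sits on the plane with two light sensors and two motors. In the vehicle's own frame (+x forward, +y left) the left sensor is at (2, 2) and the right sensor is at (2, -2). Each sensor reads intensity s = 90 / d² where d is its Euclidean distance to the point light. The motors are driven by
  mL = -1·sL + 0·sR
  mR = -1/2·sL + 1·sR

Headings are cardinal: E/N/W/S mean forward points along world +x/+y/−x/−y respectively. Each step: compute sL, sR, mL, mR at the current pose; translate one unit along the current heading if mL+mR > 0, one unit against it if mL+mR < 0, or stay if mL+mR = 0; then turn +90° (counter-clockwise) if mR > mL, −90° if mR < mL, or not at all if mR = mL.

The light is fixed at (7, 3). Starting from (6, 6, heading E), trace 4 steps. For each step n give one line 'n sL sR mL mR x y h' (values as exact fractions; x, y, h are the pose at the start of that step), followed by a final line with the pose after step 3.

0 45/13 45 -45/13 1125/26 6 6 E
1 90/29 90/29 -90/29 45/29 7 6 N
2 45/2 9/2 -45/2 -27/4 7 5 W
3 10 90 -10 85 8 5 S
final 8 4 E

n=0: pose=(6,6,E); sL=45/13, sR=45; mL=-45/13, mR=1125/26; mL+mR=1035/26 → advance +1; mR−mL=1215/26 → turn +1·90°
n=1: pose=(7,6,N); sL=90/29, sR=90/29; mL=-90/29, mR=45/29; mL+mR=-45/29 → advance -1; mR−mL=135/29 → turn +1·90°
n=2: pose=(7,5,W); sL=45/2, sR=9/2; mL=-45/2, mR=-27/4; mL+mR=-117/4 → advance -1; mR−mL=63/4 → turn +1·90°
n=3: pose=(8,5,S); sL=10, sR=90; mL=-10, mR=85; mL+mR=75 → advance +1; mR−mL=95 → turn +1·90°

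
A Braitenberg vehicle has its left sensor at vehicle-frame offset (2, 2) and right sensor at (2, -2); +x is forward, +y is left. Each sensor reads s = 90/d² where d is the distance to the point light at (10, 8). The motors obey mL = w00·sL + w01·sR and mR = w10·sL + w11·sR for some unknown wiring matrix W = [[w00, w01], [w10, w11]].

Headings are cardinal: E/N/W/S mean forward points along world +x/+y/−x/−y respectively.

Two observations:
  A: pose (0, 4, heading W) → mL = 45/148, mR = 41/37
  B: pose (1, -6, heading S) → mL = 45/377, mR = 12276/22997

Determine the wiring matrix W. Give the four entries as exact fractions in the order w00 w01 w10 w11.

obs A: pose=(0,4,W) → sL=1/2, sR=45/74, mL=45/148, mR=41/37
obs B: pose=(1,-6,S) → sL=18/61, sR=90/377, mL=45/377, mR=12276/22997
sensor matrix S = [[1/2, 45/74], [18/61, 90/377]]; det S = -51120/850889
solve [mL_A; mL_B] = S·[w00; w01] and [mR_A; mR_B] = S·[w10; w11]:
  w00 = 0, w01 = 1/2, w10 = 1, w11 = 1

0 1/2 1 1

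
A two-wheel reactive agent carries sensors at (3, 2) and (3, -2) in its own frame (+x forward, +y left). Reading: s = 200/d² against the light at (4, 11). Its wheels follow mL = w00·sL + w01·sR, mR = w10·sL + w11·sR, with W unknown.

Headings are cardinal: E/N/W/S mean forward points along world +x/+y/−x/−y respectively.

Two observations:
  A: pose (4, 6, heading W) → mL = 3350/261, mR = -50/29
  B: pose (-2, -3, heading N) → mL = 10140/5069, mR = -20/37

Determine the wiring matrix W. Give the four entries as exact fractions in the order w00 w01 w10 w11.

1/2 1 -1/2 0

obs A: pose=(4,6,W) → sL=100/29, sR=100/9, mL=3350/261, mR=-50/29
obs B: pose=(-2,-3,N) → sL=40/37, sR=200/137, mL=10140/5069, mR=-20/37
sensor matrix S = [[100/29, 100/9], [40/37, 200/137]]; det S = -9232000/1323009
solve [mL_A; mL_B] = S·[w00; w01] and [mR_A; mR_B] = S·[w10; w11]:
  w00 = 1/2, w01 = 1, w10 = -1/2, w11 = 0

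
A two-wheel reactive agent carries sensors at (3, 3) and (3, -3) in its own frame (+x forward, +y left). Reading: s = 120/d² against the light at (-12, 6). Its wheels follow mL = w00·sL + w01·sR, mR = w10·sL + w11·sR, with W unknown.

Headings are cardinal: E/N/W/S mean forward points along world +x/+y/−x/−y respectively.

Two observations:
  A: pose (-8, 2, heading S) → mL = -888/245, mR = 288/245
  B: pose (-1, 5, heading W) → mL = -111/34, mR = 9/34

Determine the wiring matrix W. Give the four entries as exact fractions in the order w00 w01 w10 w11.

obs A: pose=(-8,2,S) → sL=60/49, sR=12/5, mL=-888/245, mR=288/245
obs B: pose=(-1,5,W) → sL=3/2, sR=30/17, mL=-111/34, mR=9/34
sensor matrix S = [[60/49, 12/5], [3/2, 30/17]]; det S = -5994/4165
solve [mL_A; mL_B] = S·[w00; w01] and [mR_A; mR_B] = S·[w10; w11]:
  w00 = -1, w01 = -1, w10 = -1, w11 = 1

-1 -1 -1 1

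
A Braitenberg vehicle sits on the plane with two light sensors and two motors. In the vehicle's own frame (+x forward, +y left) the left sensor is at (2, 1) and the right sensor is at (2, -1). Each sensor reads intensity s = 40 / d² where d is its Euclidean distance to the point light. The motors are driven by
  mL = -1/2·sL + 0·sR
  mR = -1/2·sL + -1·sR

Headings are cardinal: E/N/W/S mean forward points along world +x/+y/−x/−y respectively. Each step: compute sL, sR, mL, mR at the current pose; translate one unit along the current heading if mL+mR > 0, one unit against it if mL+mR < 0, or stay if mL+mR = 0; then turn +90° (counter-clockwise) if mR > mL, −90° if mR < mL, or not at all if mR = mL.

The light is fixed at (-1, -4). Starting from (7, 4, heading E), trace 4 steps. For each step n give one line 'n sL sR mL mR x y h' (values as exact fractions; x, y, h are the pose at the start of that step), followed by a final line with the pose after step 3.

n=0: pose=(7,4,E); sL=40/181, sR=40/149; mL=-20/181, mR=-10220/26969; mL+mR=-13200/26969 → advance -1; mR−mL=-40/149 → turn -1·90°
n=1: pose=(6,4,S); sL=2/5, sR=5/9; mL=-1/5, mR=-34/45; mL+mR=-43/45 → advance -1; mR−mL=-5/9 → turn -1·90°
n=2: pose=(6,5,W); sL=40/89, sR=8/25; mL=-20/89, mR=-1212/2225; mL+mR=-1712/2225 → advance -1; mR−mL=-8/25 → turn -1·90°
n=3: pose=(7,5,N); sL=4/17, sR=20/101; mL=-2/17, mR=-542/1717; mL+mR=-744/1717 → advance -1; mR−mL=-20/101 → turn -1·90°

0 40/181 40/149 -20/181 -10220/26969 7 4 E
1 2/5 5/9 -1/5 -34/45 6 4 S
2 40/89 8/25 -20/89 -1212/2225 6 5 W
3 4/17 20/101 -2/17 -542/1717 7 5 N
final 7 4 E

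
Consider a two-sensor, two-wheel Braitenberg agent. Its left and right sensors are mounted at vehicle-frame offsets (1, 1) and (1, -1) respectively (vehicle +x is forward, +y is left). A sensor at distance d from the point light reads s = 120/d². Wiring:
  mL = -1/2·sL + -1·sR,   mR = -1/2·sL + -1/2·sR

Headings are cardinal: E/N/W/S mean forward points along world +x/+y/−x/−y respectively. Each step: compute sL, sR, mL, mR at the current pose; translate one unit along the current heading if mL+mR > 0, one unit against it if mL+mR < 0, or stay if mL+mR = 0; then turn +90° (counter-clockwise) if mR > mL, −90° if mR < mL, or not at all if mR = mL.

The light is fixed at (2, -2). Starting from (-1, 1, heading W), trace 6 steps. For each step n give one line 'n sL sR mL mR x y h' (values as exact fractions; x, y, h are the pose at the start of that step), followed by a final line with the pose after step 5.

0 6 15/4 -27/4 -39/8 -1 1 W
1 24 120/13 -276/13 -216/13 0 1 S
2 60/13 12 -186/13 -108/13 0 2 E
3 120/41 120/29 -6660/1189 -4200/1189 -1 2 N
4 6 15/4 -27/4 -39/8 -1 1 W
5 24 120/13 -276/13 -216/13 0 1 S
final 0 2 E

n=0: pose=(-1,1,W); sL=6, sR=15/4; mL=-27/4, mR=-39/8; mL+mR=-93/8 → advance -1; mR−mL=15/8 → turn +1·90°
n=1: pose=(0,1,S); sL=24, sR=120/13; mL=-276/13, mR=-216/13; mL+mR=-492/13 → advance -1; mR−mL=60/13 → turn +1·90°
n=2: pose=(0,2,E); sL=60/13, sR=12; mL=-186/13, mR=-108/13; mL+mR=-294/13 → advance -1; mR−mL=6 → turn +1·90°
n=3: pose=(-1,2,N); sL=120/41, sR=120/29; mL=-6660/1189, mR=-4200/1189; mL+mR=-10860/1189 → advance -1; mR−mL=60/29 → turn +1·90°
n=4: pose=(-1,1,W); sL=6, sR=15/4; mL=-27/4, mR=-39/8; mL+mR=-93/8 → advance -1; mR−mL=15/8 → turn +1·90°
n=5: pose=(0,1,S); sL=24, sR=120/13; mL=-276/13, mR=-216/13; mL+mR=-492/13 → advance -1; mR−mL=60/13 → turn +1·90°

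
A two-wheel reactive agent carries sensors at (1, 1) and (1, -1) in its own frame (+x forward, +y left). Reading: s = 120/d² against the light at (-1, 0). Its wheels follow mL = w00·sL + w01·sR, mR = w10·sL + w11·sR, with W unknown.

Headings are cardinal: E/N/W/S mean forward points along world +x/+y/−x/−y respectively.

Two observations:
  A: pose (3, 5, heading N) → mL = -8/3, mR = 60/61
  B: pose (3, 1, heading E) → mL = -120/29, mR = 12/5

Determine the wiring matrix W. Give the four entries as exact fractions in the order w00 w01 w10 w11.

-1 0 0 1/2

obs A: pose=(3,5,N) → sL=8/3, sR=120/61, mL=-8/3, mR=60/61
obs B: pose=(3,1,E) → sL=120/29, sR=24/5, mL=-120/29, mR=12/5
sensor matrix S = [[8/3, 120/61], [120/29, 24/5]]; det S = 41216/8845
solve [mL_A; mL_B] = S·[w00; w01] and [mR_A; mR_B] = S·[w10; w11]:
  w00 = -1, w01 = 0, w10 = 0, w11 = 1/2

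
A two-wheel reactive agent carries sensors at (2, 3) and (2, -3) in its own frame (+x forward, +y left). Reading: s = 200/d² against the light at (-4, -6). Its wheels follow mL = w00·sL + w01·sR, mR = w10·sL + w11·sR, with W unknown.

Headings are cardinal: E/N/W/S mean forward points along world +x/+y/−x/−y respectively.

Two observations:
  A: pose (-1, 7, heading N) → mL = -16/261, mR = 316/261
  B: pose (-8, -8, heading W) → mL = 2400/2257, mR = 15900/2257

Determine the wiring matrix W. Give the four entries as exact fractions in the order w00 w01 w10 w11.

-1/2 1/2 1/2 1

obs A: pose=(-1,7,N) → sL=8/9, sR=200/261, mL=-16/261, mR=316/261
obs B: pose=(-8,-8,W) → sL=200/61, sR=200/37, mL=2400/2257, mR=15900/2257
sensor matrix S = [[8/9, 200/261], [200/61, 200/37]]; det S = 1350400/589077
solve [mL_A; mL_B] = S·[w00; w01] and [mR_A; mR_B] = S·[w10; w11]:
  w00 = -1/2, w01 = 1/2, w10 = 1/2, w11 = 1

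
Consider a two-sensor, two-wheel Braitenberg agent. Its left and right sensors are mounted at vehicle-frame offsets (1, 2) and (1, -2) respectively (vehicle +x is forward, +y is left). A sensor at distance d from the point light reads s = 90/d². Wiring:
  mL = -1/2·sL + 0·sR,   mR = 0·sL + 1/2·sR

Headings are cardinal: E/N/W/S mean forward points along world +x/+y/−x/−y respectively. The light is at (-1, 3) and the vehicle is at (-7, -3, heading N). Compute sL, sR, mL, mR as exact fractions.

90/89 90/41 -45/89 45/41

left sensor world pos  = (-9, -2); dL² = 89
right sensor world pos = (-5, -2); dR² = 41
sL = 90/89 = 90/89
sR = 90/41 = 90/41
mL = -1/2·sL + 0·sR = -45/89
mR = 0·sL + 1/2·sR = 45/41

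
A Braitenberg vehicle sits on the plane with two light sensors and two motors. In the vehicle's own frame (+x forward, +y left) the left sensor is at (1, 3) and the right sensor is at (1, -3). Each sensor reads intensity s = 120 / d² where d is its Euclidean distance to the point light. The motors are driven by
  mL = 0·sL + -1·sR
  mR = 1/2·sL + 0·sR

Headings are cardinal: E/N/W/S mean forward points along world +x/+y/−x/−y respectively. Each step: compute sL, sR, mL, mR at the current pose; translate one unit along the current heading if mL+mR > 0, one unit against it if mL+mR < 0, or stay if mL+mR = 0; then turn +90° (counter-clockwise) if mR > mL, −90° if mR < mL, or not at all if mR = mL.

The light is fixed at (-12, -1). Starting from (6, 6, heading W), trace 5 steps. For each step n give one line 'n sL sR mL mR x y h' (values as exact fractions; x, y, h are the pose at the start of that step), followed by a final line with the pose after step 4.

n=0: pose=(6,6,W); sL=24/61, sR=120/389; mL=-120/389, mR=12/61; mL+mR=-2652/23729 → advance -1; mR−mL=11988/23729 → turn +1·90°
n=1: pose=(7,6,S); sL=3/13, sR=30/73; mL=-30/73, mR=3/26; mL+mR=-561/1898 → advance -1; mR−mL=999/1898 → turn +1·90°
n=2: pose=(7,7,E); sL=120/521, sR=24/85; mL=-24/85, mR=60/521; mL+mR=-7404/44285 → advance -1; mR−mL=17604/44285 → turn +1·90°
n=3: pose=(6,7,N); sL=20/51, sR=20/87; mL=-20/87, mR=10/51; mL+mR=-50/1479 → advance -1; mR−mL=210/493 → turn +1·90°
n=4: pose=(6,6,W); sL=24/61, sR=120/389; mL=-120/389, mR=12/61; mL+mR=-2652/23729 → advance -1; mR−mL=11988/23729 → turn +1·90°

0 24/61 120/389 -120/389 12/61 6 6 W
1 3/13 30/73 -30/73 3/26 7 6 S
2 120/521 24/85 -24/85 60/521 7 7 E
3 20/51 20/87 -20/87 10/51 6 7 N
4 24/61 120/389 -120/389 12/61 6 6 W
final 7 6 S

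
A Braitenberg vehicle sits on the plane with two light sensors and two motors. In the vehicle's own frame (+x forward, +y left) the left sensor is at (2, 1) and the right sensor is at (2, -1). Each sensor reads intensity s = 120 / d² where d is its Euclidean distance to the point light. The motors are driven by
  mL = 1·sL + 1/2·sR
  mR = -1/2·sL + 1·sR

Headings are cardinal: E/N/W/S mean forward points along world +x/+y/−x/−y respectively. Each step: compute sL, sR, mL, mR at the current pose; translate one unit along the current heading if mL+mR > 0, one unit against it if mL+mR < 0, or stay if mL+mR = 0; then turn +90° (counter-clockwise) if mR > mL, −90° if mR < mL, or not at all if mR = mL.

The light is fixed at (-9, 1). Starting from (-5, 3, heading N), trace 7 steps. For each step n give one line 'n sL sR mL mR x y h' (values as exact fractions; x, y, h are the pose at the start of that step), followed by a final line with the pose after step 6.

n=0: pose=(-5,3,N); sL=24/5, sR=120/41; mL=1284/205, mR=108/205; mL+mR=1392/205 → advance +1; mR−mL=-1176/205 → turn -1·90°
n=1: pose=(-5,4,E); sL=30/13, sR=3; mL=99/26, mR=24/13; mL+mR=147/26 → advance +1; mR−mL=-51/26 → turn -1·90°
n=2: pose=(-4,4,S); sL=120/37, sR=120/17; mL=4260/629, mR=3420/629; mL+mR=7680/629 → advance +1; mR−mL=-840/629 → turn -1·90°
n=3: pose=(-4,3,W); sL=12, sR=20/3; mL=46/3, mR=2/3; mL+mR=16 → advance +1; mR−mL=-44/3 → turn -1·90°
n=4: pose=(-5,3,N); sL=24/5, sR=120/41; mL=1284/205, mR=108/205; mL+mR=1392/205 → advance +1; mR−mL=-1176/205 → turn -1·90°
n=5: pose=(-5,4,E); sL=30/13, sR=3; mL=99/26, mR=24/13; mL+mR=147/26 → advance +1; mR−mL=-51/26 → turn -1·90°
n=6: pose=(-4,4,S); sL=120/37, sR=120/17; mL=4260/629, mR=3420/629; mL+mR=7680/629 → advance +1; mR−mL=-840/629 → turn -1·90°

0 24/5 120/41 1284/205 108/205 -5 3 N
1 30/13 3 99/26 24/13 -5 4 E
2 120/37 120/17 4260/629 3420/629 -4 4 S
3 12 20/3 46/3 2/3 -4 3 W
4 24/5 120/41 1284/205 108/205 -5 3 N
5 30/13 3 99/26 24/13 -5 4 E
6 120/37 120/17 4260/629 3420/629 -4 4 S
final -4 3 W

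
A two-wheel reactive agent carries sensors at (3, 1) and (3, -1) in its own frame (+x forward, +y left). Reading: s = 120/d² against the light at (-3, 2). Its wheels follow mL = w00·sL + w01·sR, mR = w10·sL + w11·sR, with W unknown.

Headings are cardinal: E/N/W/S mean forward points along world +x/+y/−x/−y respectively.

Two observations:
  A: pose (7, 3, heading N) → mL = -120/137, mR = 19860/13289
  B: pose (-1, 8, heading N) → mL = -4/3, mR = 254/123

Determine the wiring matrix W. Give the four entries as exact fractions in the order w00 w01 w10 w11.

obs A: pose=(7,3,N) → sL=120/97, sR=120/137, mL=-120/137, mR=19860/13289
obs B: pose=(-1,8,N) → sL=60/41, sR=4/3, mL=-4/3, mR=254/123
sensor matrix S = [[120/97, 120/137], [60/41, 4/3]]; det S = 200320/544849
solve [mL_A; mL_B] = S·[w00; w01] and [mR_A; mR_B] = S·[w10; w11]:
  w00 = 0, w01 = -1, w10 = 1/2, w11 = 1

0 -1 1/2 1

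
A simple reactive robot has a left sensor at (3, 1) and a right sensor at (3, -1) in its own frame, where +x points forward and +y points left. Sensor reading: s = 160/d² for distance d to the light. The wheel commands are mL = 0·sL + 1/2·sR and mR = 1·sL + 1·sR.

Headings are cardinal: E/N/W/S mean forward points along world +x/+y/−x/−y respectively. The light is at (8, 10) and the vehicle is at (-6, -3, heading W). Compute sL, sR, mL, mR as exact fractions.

left sensor world pos  = (-9, -4); dL² = 485
right sensor world pos = (-9, -2); dR² = 433
sL = 160/485 = 32/97
sR = 160/433 = 160/433
mL = 0·sL + 1/2·sR = 80/433
mR = 1·sL + 1·sR = 29376/42001

32/97 160/433 80/433 29376/42001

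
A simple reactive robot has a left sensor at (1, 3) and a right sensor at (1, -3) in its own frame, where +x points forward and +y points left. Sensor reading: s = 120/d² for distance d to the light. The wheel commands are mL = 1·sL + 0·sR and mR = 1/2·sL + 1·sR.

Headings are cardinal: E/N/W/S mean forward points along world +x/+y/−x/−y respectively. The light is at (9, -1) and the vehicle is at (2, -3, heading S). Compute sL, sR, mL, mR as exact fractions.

left sensor world pos  = (5, -4); dL² = 25
right sensor world pos = (-1, -4); dR² = 109
sL = 120/25 = 24/5
sR = 120/109 = 120/109
mL = 1·sL + 0·sR = 24/5
mR = 1/2·sL + 1·sR = 1908/545

24/5 120/109 24/5 1908/545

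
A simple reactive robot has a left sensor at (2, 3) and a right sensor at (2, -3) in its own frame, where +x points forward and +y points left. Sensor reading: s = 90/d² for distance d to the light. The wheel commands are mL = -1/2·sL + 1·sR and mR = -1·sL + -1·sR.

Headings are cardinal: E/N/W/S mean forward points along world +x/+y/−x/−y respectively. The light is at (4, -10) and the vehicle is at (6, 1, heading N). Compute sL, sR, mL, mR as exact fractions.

9/17 45/97 657/3298 -1638/1649

left sensor world pos  = (3, 3); dL² = 170
right sensor world pos = (9, 3); dR² = 194
sL = 90/170 = 9/17
sR = 90/194 = 45/97
mL = -1/2·sL + 1·sR = 657/3298
mR = -1·sL + -1·sR = -1638/1649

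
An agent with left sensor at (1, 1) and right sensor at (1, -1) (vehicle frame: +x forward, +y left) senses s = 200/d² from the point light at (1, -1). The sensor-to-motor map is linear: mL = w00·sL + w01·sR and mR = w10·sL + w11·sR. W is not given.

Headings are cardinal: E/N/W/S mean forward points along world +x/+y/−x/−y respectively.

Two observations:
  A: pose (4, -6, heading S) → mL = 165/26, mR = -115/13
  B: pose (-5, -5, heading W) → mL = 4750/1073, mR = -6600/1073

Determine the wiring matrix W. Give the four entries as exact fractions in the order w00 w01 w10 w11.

obs A: pose=(4,-6,S) → sL=50/13, sR=5, mL=165/26, mR=-115/13
obs B: pose=(-5,-5,W) → sL=100/37, sR=100/29, mL=4750/1073, mR=-6600/1073
sensor matrix S = [[50/13, 5], [100/37, 100/29]]; det S = -3500/13949
solve [mL_A; mL_B] = S·[w00; w01] and [mR_A; mR_B] = S·[w10; w11]:
  w00 = 1, w01 = 1/2, w10 = -1, w11 = -1

1 1/2 -1 -1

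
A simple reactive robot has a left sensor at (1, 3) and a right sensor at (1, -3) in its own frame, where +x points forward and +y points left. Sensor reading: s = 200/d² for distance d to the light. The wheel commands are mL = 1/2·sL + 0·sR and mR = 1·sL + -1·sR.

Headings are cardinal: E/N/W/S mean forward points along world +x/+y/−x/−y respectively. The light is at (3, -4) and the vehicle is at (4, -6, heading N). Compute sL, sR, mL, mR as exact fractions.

40 200/17 20 480/17

left sensor world pos  = (1, -5); dL² = 5
right sensor world pos = (7, -5); dR² = 17
sL = 200/5 = 40
sR = 200/17 = 200/17
mL = 1/2·sL + 0·sR = 20
mR = 1·sL + -1·sR = 480/17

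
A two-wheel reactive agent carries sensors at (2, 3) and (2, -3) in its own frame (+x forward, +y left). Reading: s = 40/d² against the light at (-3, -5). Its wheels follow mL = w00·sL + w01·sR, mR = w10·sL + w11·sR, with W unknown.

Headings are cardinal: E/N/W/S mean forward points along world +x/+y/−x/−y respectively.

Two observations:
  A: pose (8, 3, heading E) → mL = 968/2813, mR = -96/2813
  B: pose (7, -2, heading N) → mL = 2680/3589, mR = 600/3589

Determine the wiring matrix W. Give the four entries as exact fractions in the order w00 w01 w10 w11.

1 1 1/2 -1/2

obs A: pose=(8,3,E) → sL=4/29, sR=20/97, mL=968/2813, mR=-96/2813
obs B: pose=(7,-2,N) → sL=20/37, sR=20/97, mL=2680/3589, mR=600/3589
sensor matrix S = [[4/29, 20/97], [20/37, 20/97]]; det S = -8640/104081
solve [mL_A; mL_B] = S·[w00; w01] and [mR_A; mR_B] = S·[w10; w11]:
  w00 = 1, w01 = 1, w10 = 1/2, w11 = -1/2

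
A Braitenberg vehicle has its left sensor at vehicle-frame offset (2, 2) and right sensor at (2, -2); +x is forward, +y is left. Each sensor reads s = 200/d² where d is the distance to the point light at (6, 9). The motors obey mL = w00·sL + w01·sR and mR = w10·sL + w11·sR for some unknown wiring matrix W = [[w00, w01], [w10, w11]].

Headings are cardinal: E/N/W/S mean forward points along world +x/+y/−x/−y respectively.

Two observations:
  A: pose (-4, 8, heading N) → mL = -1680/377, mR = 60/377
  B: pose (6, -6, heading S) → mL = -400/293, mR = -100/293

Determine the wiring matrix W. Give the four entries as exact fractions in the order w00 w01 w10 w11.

-1 -1 -1 1/2

obs A: pose=(-4,8,N) → sL=40/29, sR=40/13, mL=-1680/377, mR=60/377
obs B: pose=(6,-6,S) → sL=200/293, sR=200/293, mL=-400/293, mR=-100/293
sensor matrix S = [[40/29, 40/13], [200/293, 200/293]]; det S = -128000/110461
solve [mL_A; mL_B] = S·[w00; w01] and [mR_A; mR_B] = S·[w10; w11]:
  w00 = -1, w01 = -1, w10 = -1, w11 = 1/2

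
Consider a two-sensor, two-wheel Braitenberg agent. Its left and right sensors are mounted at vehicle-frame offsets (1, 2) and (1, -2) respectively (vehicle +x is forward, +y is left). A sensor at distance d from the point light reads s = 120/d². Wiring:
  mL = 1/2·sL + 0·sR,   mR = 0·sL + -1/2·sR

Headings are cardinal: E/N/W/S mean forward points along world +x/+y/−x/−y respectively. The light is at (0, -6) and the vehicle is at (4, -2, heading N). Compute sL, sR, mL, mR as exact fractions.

120/29 120/61 60/29 -60/61

left sensor world pos  = (2, -1); dL² = 29
right sensor world pos = (6, -1); dR² = 61
sL = 120/29 = 120/29
sR = 120/61 = 120/61
mL = 1/2·sL + 0·sR = 60/29
mR = 0·sL + -1/2·sR = -60/61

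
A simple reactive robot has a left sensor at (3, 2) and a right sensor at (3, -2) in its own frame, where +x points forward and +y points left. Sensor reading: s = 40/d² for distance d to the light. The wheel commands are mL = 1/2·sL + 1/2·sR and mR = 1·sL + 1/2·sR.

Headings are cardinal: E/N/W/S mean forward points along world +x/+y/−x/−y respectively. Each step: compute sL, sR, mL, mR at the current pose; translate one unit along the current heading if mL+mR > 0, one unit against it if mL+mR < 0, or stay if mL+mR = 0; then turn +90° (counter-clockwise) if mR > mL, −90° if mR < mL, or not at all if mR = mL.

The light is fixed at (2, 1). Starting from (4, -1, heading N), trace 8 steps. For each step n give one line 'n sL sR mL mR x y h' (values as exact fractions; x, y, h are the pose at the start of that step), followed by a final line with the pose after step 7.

n=0: pose=(4,-1,N); sL=40, sR=40/17; mL=360/17, mR=700/17; mL+mR=1060/17 → advance +1; mR−mL=20 → turn +1·90°
n=1: pose=(4,0,W); sL=4, sR=20; mL=12, mR=14; mL+mR=26 → advance +1; mR−mL=2 → turn +1·90°
n=2: pose=(3,0,S); sL=8/5, sR=40/17; mL=168/85, mR=236/85; mL+mR=404/85 → advance +1; mR−mL=4/5 → turn +1·90°
n=3: pose=(3,-1,E); sL=5/2, sR=5/4; mL=15/8, mR=25/8; mL+mR=5 → advance +1; mR−mL=5/4 → turn +1·90°
n=4: pose=(4,-1,N); sL=40, sR=40/17; mL=360/17, mR=700/17; mL+mR=1060/17 → advance +1; mR−mL=20 → turn +1·90°
n=5: pose=(4,0,W); sL=4, sR=20; mL=12, mR=14; mL+mR=26 → advance +1; mR−mL=2 → turn +1·90°
n=6: pose=(3,0,S); sL=8/5, sR=40/17; mL=168/85, mR=236/85; mL+mR=404/85 → advance +1; mR−mL=4/5 → turn +1·90°
n=7: pose=(3,-1,E); sL=5/2, sR=5/4; mL=15/8, mR=25/8; mL+mR=5 → advance +1; mR−mL=5/4 → turn +1·90°

0 40 40/17 360/17 700/17 4 -1 N
1 4 20 12 14 4 0 W
2 8/5 40/17 168/85 236/85 3 0 S
3 5/2 5/4 15/8 25/8 3 -1 E
4 40 40/17 360/17 700/17 4 -1 N
5 4 20 12 14 4 0 W
6 8/5 40/17 168/85 236/85 3 0 S
7 5/2 5/4 15/8 25/8 3 -1 E
final 4 -1 N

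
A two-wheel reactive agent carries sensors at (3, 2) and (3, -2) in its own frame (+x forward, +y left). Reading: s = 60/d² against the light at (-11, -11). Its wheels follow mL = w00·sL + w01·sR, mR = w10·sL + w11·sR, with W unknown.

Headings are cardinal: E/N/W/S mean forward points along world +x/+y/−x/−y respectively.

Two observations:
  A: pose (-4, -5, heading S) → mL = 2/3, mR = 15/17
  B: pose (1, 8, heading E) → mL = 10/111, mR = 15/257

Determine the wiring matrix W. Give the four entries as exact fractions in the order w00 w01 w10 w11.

1 0 0 1/2

obs A: pose=(-4,-5,S) → sL=2/3, sR=30/17, mL=2/3, mR=15/17
obs B: pose=(1,8,E) → sL=10/111, sR=30/257, mL=10/111, mR=15/257
sensor matrix S = [[2/3, 30/17], [10/111, 30/257]]; det S = -13120/161653
solve [mL_A; mL_B] = S·[w00; w01] and [mR_A; mR_B] = S·[w10; w11]:
  w00 = 1, w01 = 0, w10 = 0, w11 = 1/2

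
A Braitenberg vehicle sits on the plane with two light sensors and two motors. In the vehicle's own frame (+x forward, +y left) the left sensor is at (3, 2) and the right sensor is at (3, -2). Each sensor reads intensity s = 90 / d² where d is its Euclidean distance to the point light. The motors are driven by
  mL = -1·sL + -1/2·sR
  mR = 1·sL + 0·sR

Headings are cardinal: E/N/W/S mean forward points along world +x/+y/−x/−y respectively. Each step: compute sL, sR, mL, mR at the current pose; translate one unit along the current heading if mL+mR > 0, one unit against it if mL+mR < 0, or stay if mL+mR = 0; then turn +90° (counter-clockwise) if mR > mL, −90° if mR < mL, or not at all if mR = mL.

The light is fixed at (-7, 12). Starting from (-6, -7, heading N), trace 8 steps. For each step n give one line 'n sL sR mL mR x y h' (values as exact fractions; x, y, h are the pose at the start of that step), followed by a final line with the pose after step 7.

0 90/257 18/53 -7083/13621 90/257 -6 -7 N
1 45/244 45/164 -6435/20008 45/244 -6 -8 W
2 18/109 90/529 -14427/57661 18/109 -5 -8 S
3 45/157 45/233 -28035/73162 45/157 -5 -7 E
4 90/257 18/53 -7083/13621 90/257 -6 -7 N
5 45/244 45/164 -6435/20008 45/244 -6 -8 W
6 18/109 90/529 -14427/57661 18/109 -5 -8 S
7 45/157 45/233 -28035/73162 45/157 -5 -7 E
final -6 -7 N

n=0: pose=(-6,-7,N); sL=90/257, sR=18/53; mL=-7083/13621, mR=90/257; mL+mR=-9/53 → advance -1; mR−mL=11853/13621 → turn +1·90°
n=1: pose=(-6,-8,W); sL=45/244, sR=45/164; mL=-6435/20008, mR=45/244; mL+mR=-45/328 → advance -1; mR−mL=10125/20008 → turn +1·90°
n=2: pose=(-5,-8,S); sL=18/109, sR=90/529; mL=-14427/57661, mR=18/109; mL+mR=-45/529 → advance -1; mR−mL=23949/57661 → turn +1·90°
n=3: pose=(-5,-7,E); sL=45/157, sR=45/233; mL=-28035/73162, mR=45/157; mL+mR=-45/466 → advance -1; mR−mL=49005/73162 → turn +1·90°
n=4: pose=(-6,-7,N); sL=90/257, sR=18/53; mL=-7083/13621, mR=90/257; mL+mR=-9/53 → advance -1; mR−mL=11853/13621 → turn +1·90°
n=5: pose=(-6,-8,W); sL=45/244, sR=45/164; mL=-6435/20008, mR=45/244; mL+mR=-45/328 → advance -1; mR−mL=10125/20008 → turn +1·90°
n=6: pose=(-5,-8,S); sL=18/109, sR=90/529; mL=-14427/57661, mR=18/109; mL+mR=-45/529 → advance -1; mR−mL=23949/57661 → turn +1·90°
n=7: pose=(-5,-7,E); sL=45/157, sR=45/233; mL=-28035/73162, mR=45/157; mL+mR=-45/466 → advance -1; mR−mL=49005/73162 → turn +1·90°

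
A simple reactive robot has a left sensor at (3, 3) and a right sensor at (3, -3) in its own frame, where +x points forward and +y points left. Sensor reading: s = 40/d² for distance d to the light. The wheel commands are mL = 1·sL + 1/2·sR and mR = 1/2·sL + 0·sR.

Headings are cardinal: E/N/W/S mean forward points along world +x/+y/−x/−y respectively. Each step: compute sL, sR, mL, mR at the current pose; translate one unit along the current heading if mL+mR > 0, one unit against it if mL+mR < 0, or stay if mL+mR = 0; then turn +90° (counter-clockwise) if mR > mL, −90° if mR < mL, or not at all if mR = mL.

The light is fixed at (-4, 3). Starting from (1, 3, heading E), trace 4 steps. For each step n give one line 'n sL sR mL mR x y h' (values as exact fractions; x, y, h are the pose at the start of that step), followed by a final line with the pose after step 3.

0 40/73 40/73 60/73 20/73 1 3 E
1 4/9 20/9 14/9 2/9 2 3 S
2 8/5 40/13 204/65 4/5 2 2 W
3 5 10/17 90/17 5/2 1 2 N
final 1 3 E

n=0: pose=(1,3,E); sL=40/73, sR=40/73; mL=60/73, mR=20/73; mL+mR=80/73 → advance +1; mR−mL=-40/73 → turn -1·90°
n=1: pose=(2,3,S); sL=4/9, sR=20/9; mL=14/9, mR=2/9; mL+mR=16/9 → advance +1; mR−mL=-4/3 → turn -1·90°
n=2: pose=(2,2,W); sL=8/5, sR=40/13; mL=204/65, mR=4/5; mL+mR=256/65 → advance +1; mR−mL=-152/65 → turn -1·90°
n=3: pose=(1,2,N); sL=5, sR=10/17; mL=90/17, mR=5/2; mL+mR=265/34 → advance +1; mR−mL=-95/34 → turn -1·90°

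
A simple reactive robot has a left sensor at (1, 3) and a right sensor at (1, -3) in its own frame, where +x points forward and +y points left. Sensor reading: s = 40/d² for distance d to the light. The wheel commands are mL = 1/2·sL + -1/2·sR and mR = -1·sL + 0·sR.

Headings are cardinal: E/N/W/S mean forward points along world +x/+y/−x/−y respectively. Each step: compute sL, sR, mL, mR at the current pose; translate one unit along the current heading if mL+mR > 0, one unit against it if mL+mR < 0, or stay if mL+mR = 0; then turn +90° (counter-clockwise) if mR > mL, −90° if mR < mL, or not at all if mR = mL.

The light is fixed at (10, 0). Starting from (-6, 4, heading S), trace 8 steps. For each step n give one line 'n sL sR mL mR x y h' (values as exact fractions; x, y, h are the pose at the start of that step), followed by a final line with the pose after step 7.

n=0: pose=(-6,4,S); sL=20/89, sR=4/37; mL=192/3293, mR=-20/89; mL+mR=-548/3293 → advance -1; mR−mL=-932/3293 → turn -1·90°
n=1: pose=(-6,5,W); sL=40/293, sR=40/353; mL=1200/103429, mR=-40/293; mL+mR=-12920/103429 → advance -1; mR−mL=-15320/103429 → turn -1·90°
n=2: pose=(-5,5,N); sL=1/9, sR=2/9; mL=-1/18, mR=-1/9; mL+mR=-1/6 → advance -1; mR−mL=-1/18 → turn -1·90°
n=3: pose=(-5,4,E); sL=8/49, sR=40/197; mL=-192/9653, mR=-8/49; mL+mR=-1768/9653 → advance -1; mR−mL=-1384/9653 → turn -1·90°
n=4: pose=(-6,4,S); sL=20/89, sR=4/37; mL=192/3293, mR=-20/89; mL+mR=-548/3293 → advance -1; mR−mL=-932/3293 → turn -1·90°
n=5: pose=(-6,5,W); sL=40/293, sR=40/353; mL=1200/103429, mR=-40/293; mL+mR=-12920/103429 → advance -1; mR−mL=-15320/103429 → turn -1·90°
n=6: pose=(-5,5,N); sL=1/9, sR=2/9; mL=-1/18, mR=-1/9; mL+mR=-1/6 → advance -1; mR−mL=-1/18 → turn -1·90°
n=7: pose=(-5,4,E); sL=8/49, sR=40/197; mL=-192/9653, mR=-8/49; mL+mR=-1768/9653 → advance -1; mR−mL=-1384/9653 → turn -1·90°

0 20/89 4/37 192/3293 -20/89 -6 4 S
1 40/293 40/353 1200/103429 -40/293 -6 5 W
2 1/9 2/9 -1/18 -1/9 -5 5 N
3 8/49 40/197 -192/9653 -8/49 -5 4 E
4 20/89 4/37 192/3293 -20/89 -6 4 S
5 40/293 40/353 1200/103429 -40/293 -6 5 W
6 1/9 2/9 -1/18 -1/9 -5 5 N
7 8/49 40/197 -192/9653 -8/49 -5 4 E
final -6 4 S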